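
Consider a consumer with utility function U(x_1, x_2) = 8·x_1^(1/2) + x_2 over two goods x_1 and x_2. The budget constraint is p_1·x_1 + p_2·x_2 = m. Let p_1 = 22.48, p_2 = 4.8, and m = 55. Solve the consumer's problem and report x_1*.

Thus x_1* = (4·p_2/p_1)² — independent of m — with the rest of income spent on x_2.
Plugging in: x_1* = (4·4.8/22.48)² = 0.7295.

x_1* = 0.7295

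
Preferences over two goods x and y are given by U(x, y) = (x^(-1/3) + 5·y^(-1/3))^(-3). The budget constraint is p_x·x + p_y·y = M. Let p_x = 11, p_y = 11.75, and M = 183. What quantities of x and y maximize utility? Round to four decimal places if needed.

x* = 3.7816, y* = 12.0342

Substitute y = (y/x)·x into the budget: x* = M/(p_x + p_y·(y/x)).
Numerically y/x = 3.182318, so x* = 183/(11 + 11.75·3.182318) = 3.7816 and y* = 3.182318·3.7816 = 12.0342.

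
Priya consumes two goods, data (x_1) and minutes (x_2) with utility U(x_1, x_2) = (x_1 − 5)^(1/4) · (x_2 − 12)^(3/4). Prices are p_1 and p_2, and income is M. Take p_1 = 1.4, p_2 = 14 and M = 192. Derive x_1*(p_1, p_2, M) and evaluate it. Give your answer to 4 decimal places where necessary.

After buying the subsistence bundle (5, 12), a share 0.25 of the remaining income goes to x_1: x_1* = 5 + 0.25·(M − 5p_1 − 12p_2)/p_1.
Discretionary income = 192 − 5·1.4 − 12·14 = 17; x_1* = 5 + 0.25·17/1.4 = 8.0357.

x_1* = 8.0357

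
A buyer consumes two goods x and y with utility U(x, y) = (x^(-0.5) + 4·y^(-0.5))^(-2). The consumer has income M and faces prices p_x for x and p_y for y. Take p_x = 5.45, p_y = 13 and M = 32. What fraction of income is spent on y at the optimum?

MRS = MU_x/MU_y = (1/4)·(y/x)^(1.5). Set equal to p_x/p_y.
Solve for the ratio: y/x = [4·p_x/p_y]^(2/3).
With the ratio pinned down, the budget gives x* = M/(p_x + p_y·(y/x)) and y* = (y/x)·x*.
Numerically y/x = 1.411482, so x* = 32/(5.45 + 13·1.411482) = 1.3446 and y* = 1.411482·1.3446 = 1.8978.
Expenditure on y: 13·1.8978 = 24.672; share = 0.771.

share on y = 0.771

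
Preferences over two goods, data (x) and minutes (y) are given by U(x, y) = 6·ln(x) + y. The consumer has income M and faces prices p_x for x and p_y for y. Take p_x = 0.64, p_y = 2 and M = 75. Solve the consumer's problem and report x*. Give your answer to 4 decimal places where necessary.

MU_x = 6/x, MU_y = 1. Tangency: 6/x = p_x/p_y.
So x*(p_x,p_y) = 6·p_y/p_x, independent of income; and y* = (M − 6·p_y)/p_y.
At the given prices: x* = 6·2/0.64 = 18.75.

x* = 18.75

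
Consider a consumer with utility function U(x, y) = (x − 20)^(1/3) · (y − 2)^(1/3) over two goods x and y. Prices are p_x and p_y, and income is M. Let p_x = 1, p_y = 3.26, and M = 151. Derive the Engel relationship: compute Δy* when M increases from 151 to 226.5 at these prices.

Δy* = 11.5798

This is Cobb-Douglas in (x−20, y−2): tangency gives 1/3·p_y·(y−2) = 1/3·p_x·(x−20).
Substituting into the budget: x* = 20 + 0.5·(M − 20·p_x − 2·p_y)/p_x, and y* = 2 + 0.5·(…)/p_y.
Discretionary income = 151 − 20·1 − 2·3.26 = 124.48; y* = 2 + 0.5·124.48/3.26 = 21.092.
At M' = 226.5: y* = 32.6718. Change: 32.6718 − 21.092 = 11.5798.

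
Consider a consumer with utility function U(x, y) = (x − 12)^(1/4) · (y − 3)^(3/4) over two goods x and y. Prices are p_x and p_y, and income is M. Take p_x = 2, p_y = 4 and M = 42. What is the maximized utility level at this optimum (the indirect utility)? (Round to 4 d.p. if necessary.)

Let x' = x−12, y' = y−3. MRS = (1/3)·y'/x' = p_x/p_y.
After buying the subsistence bundle (12, 3), a share 0.25 of the remaining income goes to x: x* = 12 + 0.25·(M − 12p_x − 3p_y)/p_x.
Discretionary income = 42 − 12·2 − 3·4 = 6; x* = 12 + 0.25·6/2 = 12.75; y* = 3 + 0.75·6/4 = 4.125.
Utility at the optimum: U(12.75, 4.125) = 1.0166.

V = 1.0166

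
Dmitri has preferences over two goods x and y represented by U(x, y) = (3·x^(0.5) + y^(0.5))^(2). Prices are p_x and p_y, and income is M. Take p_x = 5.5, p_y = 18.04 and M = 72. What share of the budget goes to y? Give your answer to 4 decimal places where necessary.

share on y = 0.0328

Numerically y/x = 0.010328, so x* = 72/(5.5 + 18.04·0.010328) = 12.662 and y* = 0.010328·12.662 = 0.1308.
Expenditure on y: 18.04·0.1308 = 2.3591; share = 0.0328.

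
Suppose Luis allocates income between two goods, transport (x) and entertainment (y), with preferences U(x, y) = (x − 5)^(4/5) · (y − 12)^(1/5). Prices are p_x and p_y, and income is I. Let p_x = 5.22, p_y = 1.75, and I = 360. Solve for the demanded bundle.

Discretionary income = 360 − 5·5.22 − 12·1.75 = 312.9; x* = 5 + 0.8·312.9/5.22 = 52.954; y* = 12 + 0.2·312.9/1.75 = 47.76.

x* = 52.954, y* = 47.76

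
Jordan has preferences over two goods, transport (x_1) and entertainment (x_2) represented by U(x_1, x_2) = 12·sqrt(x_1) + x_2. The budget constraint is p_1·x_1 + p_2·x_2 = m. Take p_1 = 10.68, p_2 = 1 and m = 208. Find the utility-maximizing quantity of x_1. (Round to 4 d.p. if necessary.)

Set MRS = p_1/p_2: 6·x_1^(−1/2) = p_1/p_2.
Thus x_1* = (6·p_2/p_1)² — independent of m — with the rest of income spent on x_2.
Plugging in: x_1* = (6·1/10.68)² = 0.3156.

x_1* = 0.3156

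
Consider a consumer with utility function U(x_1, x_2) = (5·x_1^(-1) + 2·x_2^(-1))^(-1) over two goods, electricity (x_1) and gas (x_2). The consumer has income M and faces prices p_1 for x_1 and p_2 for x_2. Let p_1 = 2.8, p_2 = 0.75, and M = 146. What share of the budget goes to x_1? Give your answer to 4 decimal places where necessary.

MRS = MU_x_1/MU_x_2 = (5/2)·(x_2/x_1)^(2). Set equal to p_1/p_2.
Solve for the ratio: x_2/x_1 = [(2/5)·p_1/p_2]^(0.5).
Substitute x_2 = (x_2/x_1)·x_1 into the budget: x_1* = M/(p_1 + p_2·(x_2/x_1)).
Numerically x_2/x_1 = 1.22202, so x_1* = 146/(2.8 + 0.75·1.22202) = 39.2841 and x_2* = 1.22202·39.2841 = 48.006.
Expenditure on x_1: 2.8·39.2841 = 109.9955; share = 0.7534.

share on x_1 = 0.7534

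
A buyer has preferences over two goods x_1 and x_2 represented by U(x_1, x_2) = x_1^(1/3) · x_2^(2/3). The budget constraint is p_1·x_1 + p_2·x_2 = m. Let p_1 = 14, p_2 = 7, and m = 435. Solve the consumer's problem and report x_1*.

x_1* = 10.3571

Demand: x_1*(p_1,p_2,m) = 1/3·m/p_1 and x_2* = 2/3·m/p_2.
At p_1=14, p_2=7, m=435: x_1* = 1/3·435/14 = 10.3571.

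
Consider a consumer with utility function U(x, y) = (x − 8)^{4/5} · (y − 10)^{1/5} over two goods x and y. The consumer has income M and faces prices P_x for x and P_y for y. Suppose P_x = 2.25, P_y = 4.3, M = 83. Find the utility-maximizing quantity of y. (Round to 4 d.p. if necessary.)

y* = 11.0233

MRS = 4·(y−10)/(x−8). Tangency with P_x/P_y gives y−10 = (1/4)·(P_x/P_y)·(x−8).
After buying the subsistence bundle (8, 10), a share 0.8 of the remaining income goes to x: x* = 8 + 0.8·(M − 8P_x − 10P_y)/P_x.
Discretionary income = 83 − 8·2.25 − 10·4.3 = 22; y* = 10 + 0.2·22/4.3 = 11.0233.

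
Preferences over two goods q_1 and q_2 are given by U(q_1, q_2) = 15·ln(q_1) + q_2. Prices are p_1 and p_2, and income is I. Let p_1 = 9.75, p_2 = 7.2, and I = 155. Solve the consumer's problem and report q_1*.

q_1* = 11.0769

MU_q_1 = 15/q_1, MU_q_2 = 1. Tangency: 15/q_1 = p_1/p_2.
So q_1*(p_1,p_2) = 15·p_2/p_1, independent of income; and q_2* = (I − 15·p_2)/p_2.
At the given prices: q_1* = 15·7.2/9.75 = 11.0769.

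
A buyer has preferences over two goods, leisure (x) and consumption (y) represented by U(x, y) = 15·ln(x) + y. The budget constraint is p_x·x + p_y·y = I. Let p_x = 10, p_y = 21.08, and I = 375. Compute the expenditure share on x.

share on x = 0.8432

Set MRS = p_x/p_y: (15/x)/1 = p_x/p_y.
So x*(p_x,p_y) = 15·p_y/p_x, independent of income; and y* = (I − 15·p_y)/p_y.
At the given prices: x* = 15·21.08/10 = 31.62, and y* = 2.7894.
Expenditure on x: 10·31.62 = 316.2; share = 0.8432.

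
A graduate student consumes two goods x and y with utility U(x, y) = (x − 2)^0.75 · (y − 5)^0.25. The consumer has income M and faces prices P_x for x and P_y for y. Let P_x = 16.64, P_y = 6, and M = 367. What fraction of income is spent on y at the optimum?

share on y = 0.2886

This is Cobb-Douglas in (x−2, y−5): tangency gives 0.75·P_y·(y−5) = 0.25·P_x·(x−2).
After buying the subsistence bundle (2, 5), a share 0.75 of the remaining income goes to x: x* = 2 + 0.75·(M − 2P_x − 5P_y)/P_x.
Discretionary income = 367 − 2·16.64 − 5·6 = 303.72; x* = 2 + 0.75·303.72/16.64 = 15.6893; y* = 5 + 0.25·303.72/6 = 17.655.
Expenditure on y: 6·17.655 = 105.93; share = 0.2886.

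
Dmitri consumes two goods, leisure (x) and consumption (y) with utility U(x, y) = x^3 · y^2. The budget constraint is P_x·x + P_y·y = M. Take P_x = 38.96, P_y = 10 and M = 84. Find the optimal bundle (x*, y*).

x* = 1.2936, y* = 3.36

The MRS is (3/2)·y/x. Set MRS = P_x/P_y.
So 3·P_y·y = 2·P_x·x; combined with the budget, a share 0.6 of income goes to x.
Demand: x*(P_x,P_y,M) = 0.6·M/P_x and y* = 0.4·M/P_y.
At P_x=38.96, P_y=10, M=84: x* = 0.6·84/38.96 = 1.2936, y* = 3.36.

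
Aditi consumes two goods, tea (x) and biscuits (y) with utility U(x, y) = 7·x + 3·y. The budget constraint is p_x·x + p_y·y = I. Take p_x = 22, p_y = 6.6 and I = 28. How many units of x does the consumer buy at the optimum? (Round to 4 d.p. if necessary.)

x* = 0

y gives more utility per dollar, so spend all income on y: y* = I/p_y, x* = 0.
Numerically: x* = 0, y* = 4.2424.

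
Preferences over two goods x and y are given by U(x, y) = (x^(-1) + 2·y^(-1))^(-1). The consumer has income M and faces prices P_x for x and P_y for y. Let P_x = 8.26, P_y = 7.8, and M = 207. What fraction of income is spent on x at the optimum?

From the CES first-order condition, (1/2)·(y/x)^(2) = P_x/P_y.
Hence y/x = (2·P_x/P_y)^(1/(2)), i.e. raised to the 0.5 power.
Substitute y = (y/x)·x into the budget: x* = M/(P_x + P_y·(y/x)).
Numerically y/x = 1.455317, so x* = 207/(8.26 + 7.8·1.455317) = 10.555 and y* = 1.455317·10.555 = 15.3609.
Expenditure on x: 8.26·10.555 = 87.1847; share = 0.4212.

share on x = 0.4212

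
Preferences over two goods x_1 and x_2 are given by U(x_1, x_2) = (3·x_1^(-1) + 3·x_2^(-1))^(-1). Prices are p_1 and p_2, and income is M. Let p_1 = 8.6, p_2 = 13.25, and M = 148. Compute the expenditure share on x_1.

share on x_1 = 0.4462

MU_x_1 ∝ 3·x_1^(-2), MU_x_2 ∝ 3·x_2^(-2), so MRS = (x_2/x_1)^(2) = p_1/p_2.
Hence x_2/x_1 = (p_1/p_2)^(1/(2)), i.e. raised to the 0.5 power.
Substitute x_2 = (x_2/x_1)·x_1 into the budget: x_1* = M/(p_1 + p_2·(x_2/x_1)).
Numerically x_2/x_1 = 0.80564, so x_1* = 148/(8.6 + 13.25·0.80564) = 7.6784 and x_2* = 0.80564·7.6784 = 6.1861.
Expenditure on x_1: 8.6·7.6784 = 66.0346; share = 0.4462.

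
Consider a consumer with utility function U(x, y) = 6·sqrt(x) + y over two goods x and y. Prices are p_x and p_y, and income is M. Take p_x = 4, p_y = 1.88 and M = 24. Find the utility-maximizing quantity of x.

MU_x = 3/√x, MU_y = 1. Tangency: 3/√x = p_x/p_y.
Thus x* = (3·p_y/p_x)² — independent of M — with the rest of income spent on y.
Plugging in: x* = (3·1.88/4)² = 1.9881.

x* = 1.9881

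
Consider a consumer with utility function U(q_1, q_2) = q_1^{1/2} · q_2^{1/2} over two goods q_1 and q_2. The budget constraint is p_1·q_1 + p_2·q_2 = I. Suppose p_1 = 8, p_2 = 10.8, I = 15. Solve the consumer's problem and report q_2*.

Tangency: MRS = q_2/q_1 = p_1/p_2.
So 0.5·p_2·q_2 = 0.5·p_1·q_1; combined with the budget, a share 0.5 of income goes to q_1.
Demand: q_1*(p_1,p_2,I) = 0.5·I/p_1 and q_2* = 0.5·I/p_2.
At p_1=8, p_2=10.8, I=15: q_2* = 0.5·15/10.8 = 0.6944.

q_2* = 0.6944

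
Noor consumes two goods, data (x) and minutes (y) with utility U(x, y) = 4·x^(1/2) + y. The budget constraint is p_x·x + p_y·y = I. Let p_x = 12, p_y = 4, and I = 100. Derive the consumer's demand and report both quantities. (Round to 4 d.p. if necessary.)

Utility is quasi-linear in y; the FOC for x is 2/√x = p_x/p_y.
Thus x* = (2·p_y/p_x)² — independent of I — with the rest of income spent on y.
Plugging in: x* = (2·4/12)² = 0.4444, y* = 23.6667.

x* = 0.4444, y* = 23.6667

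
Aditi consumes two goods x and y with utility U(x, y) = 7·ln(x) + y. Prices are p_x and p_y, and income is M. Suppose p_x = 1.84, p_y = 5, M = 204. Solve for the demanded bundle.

So x*(p_x,p_y) = 7·p_y/p_x, independent of income; and y* = (M − 7·p_y)/p_y.
At the given prices: x* = 7·5/1.84 = 19.0217, and y* = 33.8.

x* = 19.0217, y* = 33.8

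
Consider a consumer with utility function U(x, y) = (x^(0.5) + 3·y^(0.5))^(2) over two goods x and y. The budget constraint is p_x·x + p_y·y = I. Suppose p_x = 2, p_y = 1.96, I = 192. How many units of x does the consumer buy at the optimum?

x* = 9.4269

From the CES first-order condition, (1/3)·(y/x)^(0.5) = p_x/p_y.
Solve for the ratio: y/x = [3·p_x/p_y]^(2).
Substitute y = (y/x)·x into the budget: x* = I/(p_x + p_y·(y/x)).
Numerically y/x = 9.371095, so x* = 192/(2 + 1.96·9.371095) = 9.4269.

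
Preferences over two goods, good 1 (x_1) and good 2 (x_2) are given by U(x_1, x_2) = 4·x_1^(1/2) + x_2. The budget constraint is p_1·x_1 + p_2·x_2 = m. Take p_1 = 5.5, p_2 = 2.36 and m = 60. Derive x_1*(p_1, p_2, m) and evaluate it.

Solve: √x_1 = 2·p_2/p_1, so x_1*(p_1,p_2) = (2·p_2/p_1)², and x_2* = (m − p_1·x_1*)/p_2.
Plugging in: x_1* = (2·2.36/5.5)² = 0.7365.

x_1* = 0.7365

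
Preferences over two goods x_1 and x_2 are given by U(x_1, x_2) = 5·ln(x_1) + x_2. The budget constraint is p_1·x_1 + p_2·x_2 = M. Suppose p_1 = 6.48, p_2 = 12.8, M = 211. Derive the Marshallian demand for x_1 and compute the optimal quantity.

So x_1*(p_1,p_2) = 5·p_2/p_1, independent of income; and x_2* = (M − 5·p_2)/p_2.
At the given prices: x_1* = 5·12.8/6.48 = 9.8765.

x_1* = 9.8765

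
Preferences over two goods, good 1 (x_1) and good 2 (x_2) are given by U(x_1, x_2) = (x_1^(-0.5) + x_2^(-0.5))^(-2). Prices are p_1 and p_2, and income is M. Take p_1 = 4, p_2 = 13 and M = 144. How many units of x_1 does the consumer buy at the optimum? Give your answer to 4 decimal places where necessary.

MU_x_1 ∝ x_1^(-1.5), MU_x_2 ∝ x_2^(-1.5), so MRS = (x_2/x_1)^(1.5) = p_1/p_2.
Solve for the ratio: x_2/x_1 = [p_1/p_2]^(2/3).
With the ratio pinned down, the budget gives x_1* = M/(p_1 + p_2·(x_2/x_1)) and x_2* = (x_2/x_1)·x_1*.
Numerically x_2/x_1 = 0.455769, so x_1* = 144/(4 + 13·0.455769) = 14.5088.

x_1* = 14.5088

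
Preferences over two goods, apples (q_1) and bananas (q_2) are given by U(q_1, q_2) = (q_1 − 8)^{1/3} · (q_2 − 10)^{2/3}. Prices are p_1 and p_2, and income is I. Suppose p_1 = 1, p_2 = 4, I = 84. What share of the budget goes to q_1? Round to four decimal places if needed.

share on q_1 = 0.2381

MRS = (1/2)·(q_2−10)/(q_1−8). Tangency with p_1/p_2 gives q_2−10 = 2·(p_1/p_2)·(q_1−8).
After buying the subsistence bundle (8, 10), a share 1/3 of the remaining income goes to q_1: q_1* = 8 + 1/3·(I − 8p_1 − 10p_2)/p_1.
Discretionary income = 84 − 8·1 − 10·4 = 36; q_1* = 8 + 1/3·36/1 = 20; q_2* = 10 + 2/3·36/4 = 16.
Expenditure on q_1: 1·20 = 20; share = 0.2381.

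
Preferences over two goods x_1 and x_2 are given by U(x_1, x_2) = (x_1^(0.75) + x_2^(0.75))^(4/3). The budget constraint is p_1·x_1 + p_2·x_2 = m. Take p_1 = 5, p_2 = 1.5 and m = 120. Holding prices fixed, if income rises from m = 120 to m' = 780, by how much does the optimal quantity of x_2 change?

Δx_2* = 428.4323

MU_x_1 ∝ x_1^(-0.25), MU_x_2 ∝ x_2^(-0.25), so MRS = (x_2/x_1)^(0.25) = p_1/p_2.
Solve for the ratio: x_2/x_1 = [p_1/p_2]^(4).
With the ratio pinned down, the budget gives x_1* = m/(p_1 + p_2·(x_2/x_1)) and x_2* = (x_2/x_1)·x_1*.
Numerically x_2/x_1 = 123.45679, so x_1* = 120/(5 + 1.5·123.45679) = 0.631 and x_2* = 123.45679·0.631 = 77.8968.
At m' = 780: x_2* = 506.3291. Change: 506.3291 − 77.8968 = 428.4323.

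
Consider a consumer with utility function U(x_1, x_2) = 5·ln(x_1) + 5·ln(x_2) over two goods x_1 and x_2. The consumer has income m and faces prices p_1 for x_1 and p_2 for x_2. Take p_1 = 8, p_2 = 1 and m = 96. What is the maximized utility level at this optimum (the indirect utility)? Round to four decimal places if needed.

V = 28.3148

Tangency: MRS = x_2/x_1 = p_1/p_2.
Rearranging, p_2·x_2 = p_1·x_1. Substituting into the budget gives p_1·x_1·(1 + 1) = m.
Demand: x_1*(p_1,p_2,m) = 0.5·m/p_1 and x_2* = 0.5·m/p_2.
At p_1=8, p_2=1, m=96: x_1* = 0.5·96/8 = 6, x_2* = 48.
Utility at the optimum: U(6, 48) = 28.3148.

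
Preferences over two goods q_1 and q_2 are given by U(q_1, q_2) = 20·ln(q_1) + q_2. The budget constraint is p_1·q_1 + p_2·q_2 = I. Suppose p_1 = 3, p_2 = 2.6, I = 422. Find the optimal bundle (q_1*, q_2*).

q_1* = 17.3333, q_2* = 142.3077

Set MRS = p_1/p_2: (20/q_1)/1 = p_1/p_2.
So q_1*(p_1,p_2) = 20·p_2/p_1, independent of income; and q_2* = (I − 20·p_2)/p_2.
At the given prices: q_1* = 20·2.6/3 = 17.3333, and q_2* = 142.3077.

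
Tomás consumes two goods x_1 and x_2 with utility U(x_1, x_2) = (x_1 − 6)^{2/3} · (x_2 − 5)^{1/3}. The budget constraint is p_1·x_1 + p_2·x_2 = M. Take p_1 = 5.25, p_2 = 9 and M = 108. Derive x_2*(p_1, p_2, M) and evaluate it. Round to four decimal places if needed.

x_2* = 6.1667

Let x_1' = x_1−6, x_2' = x_2−5. MRS = 2·x_2'/x_1' = p_1/p_2.
Substituting into the budget: x_1* = 6 + 2/3·(M − 6·p_1 − 5·p_2)/p_1, and x_2* = 5 + 1/3·(…)/p_2.
Discretionary income = 108 − 6·5.25 − 5·9 = 31.5; x_2* = 5 + 1/3·31.5/9 = 6.1667.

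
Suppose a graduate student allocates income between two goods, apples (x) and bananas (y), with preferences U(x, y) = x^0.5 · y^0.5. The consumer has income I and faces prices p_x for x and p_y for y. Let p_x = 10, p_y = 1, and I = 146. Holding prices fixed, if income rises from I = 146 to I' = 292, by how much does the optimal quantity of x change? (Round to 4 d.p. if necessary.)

Δx* = 7.3

Tangency: MRS = y/x = p_x/p_y.
Rearranging, p_y·y = p_x·x. Substituting into the budget gives p_x·x·(1 + 1) = I.
Demand: x*(p_x,p_y,I) = 0.5·I/p_x and y* = 0.5·I/p_y.
At p_x=10, p_y=1, I=146: x* = 0.5·146/10 = 7.3.
At I' = 292: x* = 14.6. Change: 14.6 − 7.3 = 7.3.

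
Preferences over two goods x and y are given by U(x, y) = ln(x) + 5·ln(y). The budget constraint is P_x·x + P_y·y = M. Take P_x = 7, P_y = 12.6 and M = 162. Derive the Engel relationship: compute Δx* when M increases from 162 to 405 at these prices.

The MRS is (1/5)·y/x. Set MRS = P_x/P_y.
Rearranging, P_y·y = 5·P_x·x. Substituting into the budget gives P_x·x·(1 + 5) = M.
Demand: x*(P_x,P_y,M) = 1/6·M/P_x and y* = 5/6·M/P_y.
At P_x=7, P_y=12.6, M=162: x* = 1/6·162/7 = 3.8571.
At M' = 405: x* = 9.6429. Change: 9.6429 − 3.8571 = 5.7857.

Δx* = 5.7857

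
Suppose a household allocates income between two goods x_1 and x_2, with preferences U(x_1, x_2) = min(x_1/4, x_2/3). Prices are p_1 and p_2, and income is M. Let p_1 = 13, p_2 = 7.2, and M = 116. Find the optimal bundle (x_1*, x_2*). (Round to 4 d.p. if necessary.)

x_1* = 6.3043, x_2* = 4.7283

Here 4·13 + 3·7.2 = 73.6, giving x_1* = 6.3043 and x_2* = 4.7283.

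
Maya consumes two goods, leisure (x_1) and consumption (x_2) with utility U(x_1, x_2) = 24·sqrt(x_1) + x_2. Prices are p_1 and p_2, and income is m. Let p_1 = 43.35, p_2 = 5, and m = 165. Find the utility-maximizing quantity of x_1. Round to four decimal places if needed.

Utility is quasi-linear in x_2; the FOC for x_1 is 12/√x_1 = p_1/p_2.
Thus x_1* = (12·p_2/p_1)² — independent of m — with the rest of income spent on x_2.
Plugging in: x_1* = (12·5/43.35)² = 1.9157.

x_1* = 1.9157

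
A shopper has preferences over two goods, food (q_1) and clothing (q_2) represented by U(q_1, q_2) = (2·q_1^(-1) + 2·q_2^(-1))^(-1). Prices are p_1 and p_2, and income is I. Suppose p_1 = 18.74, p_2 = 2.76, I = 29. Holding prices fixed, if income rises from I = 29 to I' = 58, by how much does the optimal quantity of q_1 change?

MRS = MU_q_1/MU_q_2 = (q_2/q_1)^(2). Set equal to p_1/p_2.
Hence q_2/q_1 = (p_1/p_2)^(1/(2)), i.e. raised to the 0.5 power.
Substitute q_2 = (q_2/q_1)·q_1 into the budget: q_1* = I/(p_1 + p_2·(q_2/q_1)).
Numerically q_2/q_1 = 2.605735, so q_1* = 29/(18.74 + 2.76·2.605735) = 1.1183.
At I' = 58: q_1* = 2.2366. Change: 2.2366 − 1.1183 = 1.1183.

Δq_1* = 1.1183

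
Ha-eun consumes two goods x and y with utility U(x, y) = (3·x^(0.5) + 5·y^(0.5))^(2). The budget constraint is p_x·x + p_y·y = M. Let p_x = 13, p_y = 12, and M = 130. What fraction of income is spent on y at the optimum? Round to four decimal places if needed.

share on y = 0.7506

Substitute y = (y/x)·x into the budget: x* = M/(p_x + p_y·(y/x)).
Numerically y/x = 3.260031, so x* = 130/(13 + 12·3.260031) = 2.4942 and y* = 3.260031·2.4942 = 8.1313.
Expenditure on y: 12·8.1313 = 97.5751; share = 0.7506.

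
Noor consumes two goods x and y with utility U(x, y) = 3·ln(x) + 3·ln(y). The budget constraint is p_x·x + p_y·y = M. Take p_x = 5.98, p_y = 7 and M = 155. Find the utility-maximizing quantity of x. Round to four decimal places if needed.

The MRS is y/x. Set MRS = p_x/p_y.
So 3·p_y·y = 3·p_x·x; combined with the budget, a share 0.5 of income goes to x.
Demand: x*(p_x,p_y,M) = 0.5·M/p_x and y* = 0.5·M/p_y.
At p_x=5.98, p_y=7, M=155: x* = 0.5·155/5.98 = 12.9599.

x* = 12.9599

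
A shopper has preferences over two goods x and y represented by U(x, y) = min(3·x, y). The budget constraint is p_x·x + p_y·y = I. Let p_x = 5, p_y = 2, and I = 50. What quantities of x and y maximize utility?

x* = 4.5455, y* = 13.6364

With perfect complements, no substitution: consume in ratio x:y = 1:3.
Budget: p_x·x + p_y·3·x = I, so (p_x + 3·p_y)·x = I.
Demand: x*(p_x,p_y,I) = I/(p_x + 3·p_y), y* = 3·I/(p_x + 3·p_y).
Here 5 + 3·2 = 11, giving x* = 4.5455 and y* = 13.6364.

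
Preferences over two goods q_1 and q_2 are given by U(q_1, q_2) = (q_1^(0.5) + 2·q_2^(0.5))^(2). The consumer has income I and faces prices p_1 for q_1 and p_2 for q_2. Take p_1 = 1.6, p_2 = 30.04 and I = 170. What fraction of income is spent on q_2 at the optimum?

share on q_2 = 0.1756

MU_q_1 ∝ q_1^(-0.5), MU_q_2 ∝ 2·q_2^(-0.5), so MRS = (1/2)·(q_2/q_1)^(0.5) = p_1/p_2.
Solve for the ratio: q_2/q_1 = [2·p_1/p_2]^(2).
With the ratio pinned down, the budget gives q_1* = I/(p_1 + p_2·(q_2/q_1)) and q_2* = (q_2/q_1)·q_1*.
Numerically q_2/q_1 = 0.011347, so q_1* = 170/(1.6 + 30.04·0.011347) = 87.5892 and q_2* = 0.011347·87.5892 = 0.9939.
Expenditure on q_2: 30.04·0.9939 = 29.8573; share = 0.1756.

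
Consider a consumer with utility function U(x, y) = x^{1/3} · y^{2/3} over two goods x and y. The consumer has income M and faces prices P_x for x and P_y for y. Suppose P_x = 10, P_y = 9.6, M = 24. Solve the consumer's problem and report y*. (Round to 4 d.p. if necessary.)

MU_x/MU_y = (1/3·y)/(2/3·x); tangency sets this equal to P_x/P_y.
Rearranging, P_y·y = 2·P_x·x. Substituting into the budget gives P_x·x·(1 + 2) = M.
Demand: x*(P_x,P_y,M) = 1/3·M/P_x and y* = 2/3·M/P_y.
At P_x=10, P_y=9.6, M=24: y* = 2/3·24/9.6 = 1.6667.

y* = 1.6667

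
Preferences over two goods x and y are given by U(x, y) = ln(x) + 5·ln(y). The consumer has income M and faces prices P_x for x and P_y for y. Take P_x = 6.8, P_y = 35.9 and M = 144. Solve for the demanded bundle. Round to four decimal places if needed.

MU_x/MU_y = (y)/(5·x); tangency sets this equal to P_x/P_y.
So P_y·y = 5·P_x·x; combined with the budget, a share 1/6 of income goes to x.
Demand: x*(P_x,P_y,M) = 1/6·M/P_x and y* = 5/6·M/P_y.
At P_x=6.8, P_y=35.9, M=144: x* = 1/6·144/6.8 = 3.5294, y* = 3.3426.

x* = 3.5294, y* = 3.3426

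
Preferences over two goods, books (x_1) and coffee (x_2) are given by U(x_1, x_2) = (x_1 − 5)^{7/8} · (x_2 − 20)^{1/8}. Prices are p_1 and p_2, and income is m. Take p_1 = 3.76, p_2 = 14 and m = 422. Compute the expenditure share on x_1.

share on x_1 = 0.3

Substituting into the budget: x_1* = 5 + 0.875·(m − 5·p_1 − 20·p_2)/p_1, and x_2* = 20 + 0.125·(…)/p_2.
Discretionary income = 422 − 5·3.76 − 20·14 = 123.2; x_1* = 5 + 0.875·123.2/3.76 = 33.6702; x_2* = 20 + 0.125·123.2/14 = 21.1.
Expenditure on x_1: 3.76·33.6702 = 126.6; share = 0.3.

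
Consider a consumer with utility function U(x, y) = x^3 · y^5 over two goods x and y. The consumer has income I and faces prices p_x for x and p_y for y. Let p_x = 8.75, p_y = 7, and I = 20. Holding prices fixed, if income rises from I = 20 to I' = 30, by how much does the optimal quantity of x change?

Δx* = 0.4286

MU_x/MU_y = (3·y)/(5·x); tangency sets this equal to p_x/p_y.
Rearranging, p_y·y = (5/3)·p_x·x. Substituting into the budget gives p_x·x·(1 + (5/3)) = I.
Demand: x*(p_x,p_y,I) = 0.375·I/p_x and y* = 0.625·I/p_y.
At p_x=8.75, p_y=7, I=20: x* = 0.375·20/8.75 = 0.8571.
At I' = 30: x* = 1.2857. Change: 1.2857 − 0.8571 = 0.4286.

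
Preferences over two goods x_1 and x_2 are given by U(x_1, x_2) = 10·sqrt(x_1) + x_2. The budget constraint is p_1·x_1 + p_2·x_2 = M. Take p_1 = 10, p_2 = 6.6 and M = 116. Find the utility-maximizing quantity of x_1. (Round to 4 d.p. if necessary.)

Plugging in: x_1* = (5·6.6/10)² = 10.89.

x_1* = 10.89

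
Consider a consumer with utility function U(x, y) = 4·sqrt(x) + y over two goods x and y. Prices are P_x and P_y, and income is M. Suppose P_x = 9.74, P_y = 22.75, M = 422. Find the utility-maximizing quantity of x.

x* = 21.8225

MU_x = 2/√x, MU_y = 1. Tangency: 2/√x = P_x/P_y.
Solve: √x = 2·P_y/P_x, so x*(P_x,P_y) = (2·P_y/P_x)², and y* = (M − P_x·x*)/P_y.
Plugging in: x* = (2·22.75/9.74)² = 21.8225.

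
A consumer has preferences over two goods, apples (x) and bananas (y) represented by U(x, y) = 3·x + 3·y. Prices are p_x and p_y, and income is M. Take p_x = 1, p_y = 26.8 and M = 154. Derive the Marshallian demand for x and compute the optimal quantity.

x* = 154

Linear utility — the consumer picks whichever good has higher MU/price: 3/1 = 3 vs 3/26.8 = 0.1119.
x gives more utility per dollar, so spend all income on x: x* = M/p_x, y* = 0.
Numerically: x* = 154, y* = 0.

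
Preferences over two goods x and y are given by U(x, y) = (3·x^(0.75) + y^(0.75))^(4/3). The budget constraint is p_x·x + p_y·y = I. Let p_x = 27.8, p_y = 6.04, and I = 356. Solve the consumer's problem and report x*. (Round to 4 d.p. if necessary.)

x* = 5.8109

From the CES first-order condition, 3·(y/x)^(0.25) = p_x/p_y.
Hence y/x = ((1/3)·p_x/p_y)^(1/(0.25)), i.e. raised to the 4 power.
Substitute y = (y/x)·x into the budget: x* = I/(p_x + p_y·(y/x)).
Numerically y/x = 5.540467, so x* = 356/(27.8 + 6.04·5.540467) = 5.8109.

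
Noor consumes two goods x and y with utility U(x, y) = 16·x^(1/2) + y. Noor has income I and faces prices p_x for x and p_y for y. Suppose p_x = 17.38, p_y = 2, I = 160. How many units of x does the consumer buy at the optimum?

x* = 0.8475

Utility is quasi-linear in y; the FOC for x is 8/√x = p_x/p_y.
Solve: √x = 8·p_y/p_x, so x*(p_x,p_y) = (8·p_y/p_x)², and y* = (I − p_x·x*)/p_y.
Plugging in: x* = (8·2/17.38)² = 0.8475.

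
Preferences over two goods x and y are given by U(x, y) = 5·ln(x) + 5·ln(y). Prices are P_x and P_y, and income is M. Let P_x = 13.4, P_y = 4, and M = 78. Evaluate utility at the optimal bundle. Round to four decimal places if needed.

At P_x=13.4, P_y=4, M=78: x* = 0.5·78/13.4 = 2.9104, y* = 9.75.
Utility at the optimum: U(2.9104, 9.75) = 16.7279.

V = 16.7279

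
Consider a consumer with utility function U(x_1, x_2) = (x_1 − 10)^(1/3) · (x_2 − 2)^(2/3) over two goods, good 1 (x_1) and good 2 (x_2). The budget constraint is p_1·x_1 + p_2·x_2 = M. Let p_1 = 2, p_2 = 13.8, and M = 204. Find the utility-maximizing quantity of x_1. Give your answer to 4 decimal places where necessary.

This is Cobb-Douglas in (x_1−10, x_2−2): tangency gives 1/3·p_2·(x_2−2) = 2/3·p_1·(x_1−10).
Substituting into the budget: x_1* = 10 + 1/3·(M − 10·p_1 − 2·p_2)/p_1, and x_2* = 2 + 2/3·(…)/p_2.
Discretionary income = 204 − 10·2 − 2·13.8 = 156.4; x_1* = 10 + 1/3·156.4/2 = 36.0667.

x_1* = 36.0667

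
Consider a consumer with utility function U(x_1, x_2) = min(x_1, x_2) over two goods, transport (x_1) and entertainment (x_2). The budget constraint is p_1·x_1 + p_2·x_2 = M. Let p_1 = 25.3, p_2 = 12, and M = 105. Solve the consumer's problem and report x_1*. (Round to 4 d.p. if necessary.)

x_1* = 2.815

With perfect complements, no substitution: consume in ratio x_1:x_2 = 1:1.
Budget: p_1·x_1 + p_2·x_1 = M, so (p_1 + p_2)·x_1 = M.
Demand: x_1*(p_1,p_2,M) = M/(p_1 + p_2), x_2* = M/(p_1 + p_2).
Here 25.3 + 12 = 37.3, giving x_1* = 2.815.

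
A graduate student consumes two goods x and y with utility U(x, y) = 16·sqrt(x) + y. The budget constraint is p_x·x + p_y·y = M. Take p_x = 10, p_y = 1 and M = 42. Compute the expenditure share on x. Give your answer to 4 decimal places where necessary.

MU_x = 8/√x, MU_y = 1. Tangency: 8/√x = p_x/p_y.
Thus x* = (8·p_y/p_x)² — independent of M — with the rest of income spent on y.
Plugging in: x* = (8·1/10)² = 0.64, y* = 35.6.
Expenditure on x: 10·0.64 = 6.4; share = 0.1524.

share on x = 0.1524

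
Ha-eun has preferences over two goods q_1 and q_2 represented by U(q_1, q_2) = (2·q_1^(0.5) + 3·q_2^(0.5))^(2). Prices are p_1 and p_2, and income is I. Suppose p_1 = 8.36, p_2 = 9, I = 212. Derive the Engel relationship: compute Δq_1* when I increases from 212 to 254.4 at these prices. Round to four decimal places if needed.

MRS = MU_q_1/MU_q_2 = (2/3)·(q_2/q_1)^(0.5). Set equal to p_1/p_2.
Solve for the ratio: q_2/q_1 = [(3/2)·p_1/p_2]^(2).
Substitute q_2 = (q_2/q_1)·q_1 into the budget: q_1* = I/(p_1 + p_2·(q_2/q_1)).
Numerically q_2/q_1 = 1.941378, so q_1* = 212/(8.36 + 9·1.941378) = 8.2067.
At I' = 254.4: q_1* = 9.8481. Change: 9.8481 − 8.2067 = 1.6413.

Δq_1* = 1.6413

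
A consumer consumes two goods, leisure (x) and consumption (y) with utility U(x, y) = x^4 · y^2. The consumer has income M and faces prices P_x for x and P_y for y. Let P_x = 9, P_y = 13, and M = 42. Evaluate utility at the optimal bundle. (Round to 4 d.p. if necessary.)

At P_x=9, P_y=13, M=42: x* = 2/3·42/9 = 3.1111, y* = 1.0769.
Utility at the optimum: U(3.1111, 1.0769) = 108.6504.

V = 108.6504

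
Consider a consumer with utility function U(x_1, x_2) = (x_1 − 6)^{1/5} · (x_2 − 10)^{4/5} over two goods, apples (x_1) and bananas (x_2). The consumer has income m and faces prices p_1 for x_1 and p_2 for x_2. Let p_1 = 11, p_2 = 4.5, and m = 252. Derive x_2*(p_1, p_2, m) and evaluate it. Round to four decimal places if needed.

After buying the subsistence bundle (6, 10), a share 0.2 of the remaining income goes to x_1: x_1* = 6 + 0.2·(m − 6p_1 − 10p_2)/p_1.
Discretionary income = 252 − 6·11 − 10·4.5 = 141; x_2* = 10 + 0.8·141/4.5 = 35.0667.

x_2* = 35.0667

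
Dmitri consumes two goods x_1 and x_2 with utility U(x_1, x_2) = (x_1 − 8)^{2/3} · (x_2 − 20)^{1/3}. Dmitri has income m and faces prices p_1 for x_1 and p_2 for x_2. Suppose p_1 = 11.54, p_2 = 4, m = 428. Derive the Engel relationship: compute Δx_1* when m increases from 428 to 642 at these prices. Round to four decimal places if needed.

Let x_1' = x_1−8, x_2' = x_2−20. MRS = 2·x_2'/x_1' = p_1/p_2.
After buying the subsistence bundle (8, 20), a share 2/3 of the remaining income goes to x_1: x_1* = 8 + 2/3·(m − 8p_1 − 20p_2)/p_1.
Discretionary income = 428 − 8·11.54 − 20·4 = 255.68; x_1* = 8 + 2/3·255.68/11.54 = 22.7707.
At m' = 642: x_1* = 35.1334. Change: 35.1334 − 22.7707 = 12.3628.

Δx_1* = 12.3628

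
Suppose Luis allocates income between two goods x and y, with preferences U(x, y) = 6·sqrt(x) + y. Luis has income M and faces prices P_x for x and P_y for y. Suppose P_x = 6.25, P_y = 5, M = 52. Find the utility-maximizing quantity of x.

x* = 5.76

Set MRS = P_x/P_y: 3·x^(−1/2) = P_x/P_y.
Thus x* = (3·P_y/P_x)² — independent of M — with the rest of income spent on y.
Plugging in: x* = (3·5/6.25)² = 5.76.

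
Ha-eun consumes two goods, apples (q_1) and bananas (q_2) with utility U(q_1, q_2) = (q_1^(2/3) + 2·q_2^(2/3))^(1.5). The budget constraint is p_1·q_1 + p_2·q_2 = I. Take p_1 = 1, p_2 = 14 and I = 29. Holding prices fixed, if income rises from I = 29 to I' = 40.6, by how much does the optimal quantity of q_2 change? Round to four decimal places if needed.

MU_q_1 ∝ q_1^(-1/3), MU_q_2 ∝ 2·q_2^(-1/3), so MRS = (1/2)·(q_2/q_1)^(1/3) = p_1/p_2.
Hence q_2/q_1 = (2·p_1/p_2)^(1/(1/3)), i.e. raised to the 3 power.
Substitute q_2 = (q_2/q_1)·q_1 into the budget: q_1* = I/(p_1 + p_2·(q_2/q_1)).
Numerically q_2/q_1 = 0.002915, so q_1* = 29/(1 + 14·0.002915) = 27.8627 and q_2* = 0.002915·27.8627 = 0.0812.
At I' = 40.6: q_2* = 0.1137. Change: 0.1137 − 0.0812 = 0.0325.

Δq_2* = 0.0325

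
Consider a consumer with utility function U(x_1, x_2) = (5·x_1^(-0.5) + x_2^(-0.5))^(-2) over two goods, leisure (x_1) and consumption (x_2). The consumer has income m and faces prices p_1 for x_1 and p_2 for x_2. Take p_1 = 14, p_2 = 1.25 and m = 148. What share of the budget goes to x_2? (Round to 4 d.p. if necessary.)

With the ratio pinned down, the budget gives x_1* = m/(p_1 + p_2·(x_2/x_1)) and x_2* = (x_2/x_1)·x_1*.
Numerically x_2/x_1 = 1.71198, so x_1* = 148/(14 + 1.25·1.71198) = 9.1698 and x_2* = 1.71198·9.1698 = 15.6985.
Expenditure on x_2: 1.25·15.6985 = 19.6231; share = 0.1326.

share on x_2 = 0.1326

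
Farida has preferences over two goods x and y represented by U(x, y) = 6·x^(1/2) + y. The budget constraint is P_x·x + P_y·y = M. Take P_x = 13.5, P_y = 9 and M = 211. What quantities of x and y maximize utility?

Set MRS = P_x/P_y: 3·x^(−1/2) = P_x/P_y.
Thus x* = (3·P_y/P_x)² — independent of M — with the rest of income spent on y.
Plugging in: x* = (3·9/13.5)² = 4, y* = 17.4444.

x* = 4, y* = 17.4444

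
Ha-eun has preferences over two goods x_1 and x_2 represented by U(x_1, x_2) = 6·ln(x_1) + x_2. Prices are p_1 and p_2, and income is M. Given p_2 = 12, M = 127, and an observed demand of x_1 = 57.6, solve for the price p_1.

Set MRS = p_1/p_2: (6/x_1)/1 = p_1/p_2.
So x_1*(p_1,p_2) = 6·p_2/p_1, independent of income; and x_2* = (M − 6·p_2)/p_2.
Set x_1* = 57.6 in the demand function and solve for p_1: p_1 = 1.25.

p_1 = 1.25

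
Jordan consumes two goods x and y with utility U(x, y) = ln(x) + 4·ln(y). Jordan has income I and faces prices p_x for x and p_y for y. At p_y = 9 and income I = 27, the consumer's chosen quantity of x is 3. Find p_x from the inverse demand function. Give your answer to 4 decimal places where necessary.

Tangency: MRS = (1/4)·y/x = p_x/p_y.
So p_y·y = 4·p_x·x; combined with the budget, a share 0.2 of income goes to x.
Demand: x*(p_x,p_y,I) = 0.2·I/p_x and y* = 0.8·I/p_y.
Set x* = 3 in the demand function and solve for p_x: p_x = 1.8.

p_x = 1.8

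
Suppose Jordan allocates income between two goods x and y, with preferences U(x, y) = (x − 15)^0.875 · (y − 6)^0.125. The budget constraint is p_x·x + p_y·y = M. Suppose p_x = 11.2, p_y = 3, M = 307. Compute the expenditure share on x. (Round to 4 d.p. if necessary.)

share on x = 0.8921

Let x' = x−15, y' = y−6. MRS = 7·y'/x' = p_x/p_y.
After buying the subsistence bundle (15, 6), a share 0.875 of the remaining income goes to x: x* = 15 + 0.875·(M − 15p_x − 6p_y)/p_x.
Discretionary income = 307 − 15·11.2 − 6·3 = 121; x* = 15 + 0.875·121/11.2 = 24.4531; y* = 6 + 0.125·121/3 = 11.0417.
Expenditure on x: 11.2·24.4531 = 273.875; share = 0.8921.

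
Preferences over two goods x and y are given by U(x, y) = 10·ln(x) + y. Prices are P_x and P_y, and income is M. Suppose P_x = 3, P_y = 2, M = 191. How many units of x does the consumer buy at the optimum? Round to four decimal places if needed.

Set MRS = P_x/P_y: (10/x)/1 = P_x/P_y.
So x*(P_x,P_y) = 10·P_y/P_x, independent of income; and y* = (M − 10·P_y)/P_y.
At the given prices: x* = 10·2/3 = 6.6667.

x* = 6.6667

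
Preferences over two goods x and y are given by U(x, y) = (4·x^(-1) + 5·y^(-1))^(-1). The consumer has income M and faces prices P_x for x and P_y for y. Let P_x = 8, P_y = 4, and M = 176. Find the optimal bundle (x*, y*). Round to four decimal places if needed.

Substitute y = (y/x)·x into the budget: x* = M/(P_x + P_y·(y/x)).
Numerically y/x = 1.581139, so x* = 176/(8 + 4·1.581139) = 12.2866 and y* = 1.581139·12.2866 = 19.4268.

x* = 12.2866, y* = 19.4268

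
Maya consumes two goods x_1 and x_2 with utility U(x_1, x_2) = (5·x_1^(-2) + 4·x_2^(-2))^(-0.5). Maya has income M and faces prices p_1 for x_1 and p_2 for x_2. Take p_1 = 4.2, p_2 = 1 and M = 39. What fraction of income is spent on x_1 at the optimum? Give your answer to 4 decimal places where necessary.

share on x_1 = 0.7371

With the ratio pinned down, the budget gives x_1* = M/(p_1 + p_2·(x_2/x_1)) and x_2* = (x_2/x_1)·x_1*.
Numerically x_2/x_1 = 1.497774, so x_1* = 39/(4.2 + 1·1.497774) = 6.8448 and x_2* = 1.497774·6.8448 = 10.2519.
Expenditure on x_1: 4.2·6.8448 = 28.7481; share = 0.7371.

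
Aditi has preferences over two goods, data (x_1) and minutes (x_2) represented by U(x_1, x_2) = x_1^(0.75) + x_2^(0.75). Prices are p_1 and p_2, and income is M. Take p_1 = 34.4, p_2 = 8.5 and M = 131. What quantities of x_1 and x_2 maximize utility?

x_1* = 0.0566, x_2* = 15.1827

MRS = MU_x_1/MU_x_2 = (x_2/x_1)^(0.25). Set equal to p_1/p_2.
Solve for the ratio: x_2/x_1 = [p_1/p_2]^(4).
With the ratio pinned down, the budget gives x_1* = M/(p_1 + p_2·(x_2/x_1)) and x_2* = (x_2/x_1)·x_1*.
Numerically x_2/x_1 = 268.261326, so x_1* = 131/(34.4 + 8.5·268.261326) = 0.0566 and x_2* = 268.261326·0.0566 = 15.1827.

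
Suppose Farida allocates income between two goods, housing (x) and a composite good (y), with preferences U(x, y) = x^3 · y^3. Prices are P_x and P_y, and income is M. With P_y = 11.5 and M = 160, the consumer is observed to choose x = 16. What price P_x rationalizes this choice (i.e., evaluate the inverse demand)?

P_x = 5

The MRS is y/x. Set MRS = P_x/P_y.
Rearranging, P_y·y = P_x·x. Substituting into the budget gives P_x·x·(1 + 1) = M.
Demand: x*(P_x,P_y,M) = 0.5·M/P_x and y* = 0.5·M/P_y.
Set x* = 16 in the demand function and solve for P_x: P_x = 5.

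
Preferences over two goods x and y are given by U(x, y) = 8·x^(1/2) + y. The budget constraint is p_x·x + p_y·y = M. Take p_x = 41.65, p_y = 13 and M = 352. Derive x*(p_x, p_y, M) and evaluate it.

MU_x = 4/√x, MU_y = 1. Tangency: 4/√x = p_x/p_y.
Thus x* = (4·p_y/p_x)² — independent of M — with the rest of income spent on y.
Plugging in: x* = (4·13/41.65)² = 1.5588.

x* = 1.5588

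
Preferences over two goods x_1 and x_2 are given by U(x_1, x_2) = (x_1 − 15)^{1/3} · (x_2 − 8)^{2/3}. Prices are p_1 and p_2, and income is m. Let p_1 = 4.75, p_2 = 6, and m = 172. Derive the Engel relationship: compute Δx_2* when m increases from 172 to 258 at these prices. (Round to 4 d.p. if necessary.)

This is Cobb-Douglas in (x_1−15, x_2−8): tangency gives 1/3·p_2·(x_2−8) = 2/3·p_1·(x_1−15).
After buying the subsistence bundle (15, 8), a share 1/3 of the remaining income goes to x_1: x_1* = 15 + 1/3·(m − 15p_1 − 8p_2)/p_1.
Discretionary income = 172 − 15·4.75 − 8·6 = 52.75; x_2* = 8 + 2/3·52.75/6 = 13.8611.
At m' = 258: x_2* = 23.4167. Change: 23.4167 − 13.8611 = 9.5556.

Δx_2* = 9.5556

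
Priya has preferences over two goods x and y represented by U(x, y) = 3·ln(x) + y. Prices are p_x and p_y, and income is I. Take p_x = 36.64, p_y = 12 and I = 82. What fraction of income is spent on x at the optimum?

MU_x = 3/x, MU_y = 1. Tangency: 3/x = p_x/p_y.
So x*(p_x,p_y) = 3·p_y/p_x, independent of income; and y* = (I − 3·p_y)/p_y.
At the given prices: x* = 3·12/36.64 = 0.9825, and y* = 3.8333.
Expenditure on x: 36.64·0.9825 = 36; share = 0.439.

share on x = 0.439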